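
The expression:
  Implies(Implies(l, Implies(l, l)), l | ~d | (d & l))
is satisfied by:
  {l: True, d: False}
  {d: False, l: False}
  {d: True, l: True}


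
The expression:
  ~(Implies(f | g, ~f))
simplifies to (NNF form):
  f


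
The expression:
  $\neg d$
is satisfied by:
  {d: False}


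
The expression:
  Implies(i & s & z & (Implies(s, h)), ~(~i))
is always true.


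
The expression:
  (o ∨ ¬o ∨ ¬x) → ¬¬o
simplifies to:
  o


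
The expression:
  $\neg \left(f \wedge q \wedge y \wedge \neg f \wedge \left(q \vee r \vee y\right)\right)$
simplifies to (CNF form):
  $\text{True}$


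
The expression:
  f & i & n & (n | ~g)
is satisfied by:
  {i: True, f: True, n: True}


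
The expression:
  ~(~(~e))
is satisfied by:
  {e: False}


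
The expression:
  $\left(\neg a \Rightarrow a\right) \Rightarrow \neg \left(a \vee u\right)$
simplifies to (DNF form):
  $\neg a$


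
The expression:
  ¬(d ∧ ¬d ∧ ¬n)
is always true.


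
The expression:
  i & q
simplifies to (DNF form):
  i & q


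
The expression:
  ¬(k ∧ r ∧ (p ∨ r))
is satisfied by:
  {k: False, r: False}
  {r: True, k: False}
  {k: True, r: False}


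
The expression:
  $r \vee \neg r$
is always true.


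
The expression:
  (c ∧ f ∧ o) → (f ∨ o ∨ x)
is always true.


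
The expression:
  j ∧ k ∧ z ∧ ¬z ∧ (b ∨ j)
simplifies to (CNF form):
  False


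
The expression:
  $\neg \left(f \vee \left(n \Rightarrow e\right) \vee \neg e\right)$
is never true.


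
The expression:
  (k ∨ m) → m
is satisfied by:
  {m: True, k: False}
  {k: False, m: False}
  {k: True, m: True}


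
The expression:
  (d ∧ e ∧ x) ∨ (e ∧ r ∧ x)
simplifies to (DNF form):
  (d ∧ e ∧ x) ∨ (e ∧ r ∧ x)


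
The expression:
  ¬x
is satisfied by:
  {x: False}


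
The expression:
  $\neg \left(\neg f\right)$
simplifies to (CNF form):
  $f$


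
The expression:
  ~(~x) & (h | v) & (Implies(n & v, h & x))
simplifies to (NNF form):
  x & (h | v) & (h | ~n)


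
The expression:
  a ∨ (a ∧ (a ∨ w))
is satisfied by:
  {a: True}


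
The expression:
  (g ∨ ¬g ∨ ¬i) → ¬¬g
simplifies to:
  g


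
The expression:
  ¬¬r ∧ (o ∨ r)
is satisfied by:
  {r: True}


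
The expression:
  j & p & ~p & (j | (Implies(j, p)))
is never true.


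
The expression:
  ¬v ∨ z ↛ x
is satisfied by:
  {z: True, x: False, v: False}
  {x: False, v: False, z: False}
  {z: True, x: True, v: False}
  {x: True, z: False, v: False}
  {v: True, z: True, x: False}


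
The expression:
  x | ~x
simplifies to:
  True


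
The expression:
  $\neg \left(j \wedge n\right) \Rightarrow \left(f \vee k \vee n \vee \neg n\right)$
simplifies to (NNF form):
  $\text{True}$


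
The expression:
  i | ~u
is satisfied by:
  {i: True, u: False}
  {u: False, i: False}
  {u: True, i: True}


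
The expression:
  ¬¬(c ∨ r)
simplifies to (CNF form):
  c ∨ r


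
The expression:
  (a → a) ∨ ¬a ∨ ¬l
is always true.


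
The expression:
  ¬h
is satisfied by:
  {h: False}


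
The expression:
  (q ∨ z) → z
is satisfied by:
  {z: True, q: False}
  {q: False, z: False}
  {q: True, z: True}


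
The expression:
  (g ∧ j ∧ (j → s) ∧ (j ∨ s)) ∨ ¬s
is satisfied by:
  {j: True, g: True, s: False}
  {j: True, g: False, s: False}
  {g: True, j: False, s: False}
  {j: False, g: False, s: False}
  {s: True, j: True, g: True}


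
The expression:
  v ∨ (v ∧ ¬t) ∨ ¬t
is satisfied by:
  {v: True, t: False}
  {t: False, v: False}
  {t: True, v: True}


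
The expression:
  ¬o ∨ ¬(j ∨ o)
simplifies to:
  ¬o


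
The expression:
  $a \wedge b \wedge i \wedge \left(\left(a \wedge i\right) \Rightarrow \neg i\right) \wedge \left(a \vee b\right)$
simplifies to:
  $\text{False}$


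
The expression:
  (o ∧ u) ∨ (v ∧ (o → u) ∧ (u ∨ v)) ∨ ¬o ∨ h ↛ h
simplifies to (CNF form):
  u ∨ ¬o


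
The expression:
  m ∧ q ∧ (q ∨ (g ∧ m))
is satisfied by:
  {m: True, q: True}


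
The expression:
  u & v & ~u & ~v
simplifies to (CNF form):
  False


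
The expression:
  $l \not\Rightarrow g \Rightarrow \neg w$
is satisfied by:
  {g: True, l: False, w: False}
  {l: False, w: False, g: False}
  {w: True, g: True, l: False}
  {w: True, l: False, g: False}
  {g: True, l: True, w: False}
  {l: True, g: False, w: False}
  {w: True, l: True, g: True}


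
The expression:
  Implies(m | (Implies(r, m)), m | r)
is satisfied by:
  {r: True, m: True}
  {r: True, m: False}
  {m: True, r: False}


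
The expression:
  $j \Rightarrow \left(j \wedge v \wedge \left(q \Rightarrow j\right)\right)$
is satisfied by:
  {v: True, j: False}
  {j: False, v: False}
  {j: True, v: True}


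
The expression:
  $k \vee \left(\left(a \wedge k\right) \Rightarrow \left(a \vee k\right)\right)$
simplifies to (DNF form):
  $\text{True}$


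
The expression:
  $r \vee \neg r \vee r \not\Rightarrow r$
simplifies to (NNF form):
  $\text{True}$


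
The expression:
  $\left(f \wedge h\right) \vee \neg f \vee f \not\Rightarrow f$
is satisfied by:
  {h: True, f: False}
  {f: False, h: False}
  {f: True, h: True}


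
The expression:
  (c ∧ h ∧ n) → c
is always true.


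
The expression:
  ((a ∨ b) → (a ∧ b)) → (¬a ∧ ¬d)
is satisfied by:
  {d: False, a: False, b: False}
  {b: True, d: False, a: False}
  {b: True, d: True, a: False}
  {a: True, d: False, b: False}
  {a: True, d: True, b: False}


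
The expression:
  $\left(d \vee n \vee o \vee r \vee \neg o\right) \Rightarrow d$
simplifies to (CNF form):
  $d$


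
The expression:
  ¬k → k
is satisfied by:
  {k: True}


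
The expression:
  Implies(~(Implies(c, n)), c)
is always true.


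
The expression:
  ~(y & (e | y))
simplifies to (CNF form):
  ~y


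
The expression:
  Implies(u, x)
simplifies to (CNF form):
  x | ~u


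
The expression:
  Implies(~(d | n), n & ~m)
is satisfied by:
  {n: True, d: True}
  {n: True, d: False}
  {d: True, n: False}


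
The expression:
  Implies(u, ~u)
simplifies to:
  ~u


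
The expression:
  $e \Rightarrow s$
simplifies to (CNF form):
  $s \vee \neg e$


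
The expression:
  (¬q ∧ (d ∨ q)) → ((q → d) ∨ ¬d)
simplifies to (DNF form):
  True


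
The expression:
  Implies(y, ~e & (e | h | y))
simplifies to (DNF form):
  ~e | ~y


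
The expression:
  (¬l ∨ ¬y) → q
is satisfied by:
  {q: True, l: True, y: True}
  {q: True, l: True, y: False}
  {q: True, y: True, l: False}
  {q: True, y: False, l: False}
  {l: True, y: True, q: False}


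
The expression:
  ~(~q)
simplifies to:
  q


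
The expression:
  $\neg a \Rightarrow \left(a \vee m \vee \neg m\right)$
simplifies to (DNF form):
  $\text{True}$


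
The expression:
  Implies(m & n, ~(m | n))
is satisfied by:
  {m: False, n: False}
  {n: True, m: False}
  {m: True, n: False}


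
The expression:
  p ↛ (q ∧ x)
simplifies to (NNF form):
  p ∧ (¬q ∨ ¬x)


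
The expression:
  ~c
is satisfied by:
  {c: False}


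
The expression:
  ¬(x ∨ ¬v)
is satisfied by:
  {v: True, x: False}


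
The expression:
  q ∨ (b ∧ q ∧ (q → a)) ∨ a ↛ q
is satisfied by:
  {a: True, q: True}
  {a: True, q: False}
  {q: True, a: False}


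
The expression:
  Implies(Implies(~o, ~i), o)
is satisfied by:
  {i: True, o: True}
  {i: True, o: False}
  {o: True, i: False}


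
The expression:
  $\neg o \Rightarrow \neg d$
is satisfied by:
  {o: True, d: False}
  {d: False, o: False}
  {d: True, o: True}


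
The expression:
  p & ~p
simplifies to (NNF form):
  False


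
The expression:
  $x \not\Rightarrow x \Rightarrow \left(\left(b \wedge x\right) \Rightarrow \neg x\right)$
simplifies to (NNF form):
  $\text{True}$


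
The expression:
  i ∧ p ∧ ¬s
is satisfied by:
  {i: True, p: True, s: False}


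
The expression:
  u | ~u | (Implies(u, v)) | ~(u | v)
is always true.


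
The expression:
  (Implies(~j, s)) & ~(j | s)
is never true.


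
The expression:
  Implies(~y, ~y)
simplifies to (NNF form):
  True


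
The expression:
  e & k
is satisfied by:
  {e: True, k: True}


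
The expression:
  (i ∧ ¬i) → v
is always true.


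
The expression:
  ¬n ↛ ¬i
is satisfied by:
  {i: True, n: False}


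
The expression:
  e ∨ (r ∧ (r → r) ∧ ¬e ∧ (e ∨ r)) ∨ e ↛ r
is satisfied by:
  {r: True, e: True}
  {r: True, e: False}
  {e: True, r: False}


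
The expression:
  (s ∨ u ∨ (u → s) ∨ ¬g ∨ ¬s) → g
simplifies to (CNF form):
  g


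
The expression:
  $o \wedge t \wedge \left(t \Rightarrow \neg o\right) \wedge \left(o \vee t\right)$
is never true.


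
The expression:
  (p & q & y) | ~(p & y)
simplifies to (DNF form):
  q | ~p | ~y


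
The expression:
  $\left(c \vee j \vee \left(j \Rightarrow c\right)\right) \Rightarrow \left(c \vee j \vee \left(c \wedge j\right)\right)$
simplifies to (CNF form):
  $c \vee j$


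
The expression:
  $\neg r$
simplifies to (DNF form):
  $\neg r$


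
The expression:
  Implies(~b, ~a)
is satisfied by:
  {b: True, a: False}
  {a: False, b: False}
  {a: True, b: True}


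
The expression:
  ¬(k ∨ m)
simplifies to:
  ¬k ∧ ¬m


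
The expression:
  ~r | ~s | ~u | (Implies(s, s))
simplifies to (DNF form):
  True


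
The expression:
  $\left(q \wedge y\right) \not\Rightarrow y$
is never true.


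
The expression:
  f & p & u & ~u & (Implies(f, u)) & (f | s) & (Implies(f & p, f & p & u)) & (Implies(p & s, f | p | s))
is never true.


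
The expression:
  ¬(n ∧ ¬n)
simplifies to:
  True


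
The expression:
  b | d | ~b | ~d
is always true.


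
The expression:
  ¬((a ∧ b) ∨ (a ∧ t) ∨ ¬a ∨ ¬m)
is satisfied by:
  {a: True, m: True, b: False, t: False}


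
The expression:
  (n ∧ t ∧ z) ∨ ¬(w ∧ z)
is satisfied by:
  {t: True, n: True, w: False, z: False}
  {t: True, n: False, w: False, z: False}
  {n: True, t: False, w: False, z: False}
  {t: False, n: False, w: False, z: False}
  {t: True, z: True, n: True, w: False}
  {t: True, z: True, n: False, w: False}
  {z: True, n: True, t: False, w: False}
  {z: True, t: False, n: False, w: False}
  {t: True, w: True, n: True, z: False}
  {t: True, w: True, n: False, z: False}
  {w: True, n: True, t: False, z: False}
  {w: True, t: False, n: False, z: False}
  {t: True, z: True, w: True, n: True}


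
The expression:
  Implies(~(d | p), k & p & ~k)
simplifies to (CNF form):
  d | p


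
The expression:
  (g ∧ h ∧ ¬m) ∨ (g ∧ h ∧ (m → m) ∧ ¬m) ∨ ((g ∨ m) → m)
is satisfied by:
  {m: True, h: True, g: False}
  {m: True, g: False, h: False}
  {h: True, g: False, m: False}
  {h: False, g: False, m: False}
  {m: True, h: True, g: True}
  {m: True, g: True, h: False}
  {h: True, g: True, m: False}


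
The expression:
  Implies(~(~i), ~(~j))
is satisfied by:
  {j: True, i: False}
  {i: False, j: False}
  {i: True, j: True}


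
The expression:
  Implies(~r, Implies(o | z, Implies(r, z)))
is always true.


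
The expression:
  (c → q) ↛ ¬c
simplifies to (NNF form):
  c ∧ q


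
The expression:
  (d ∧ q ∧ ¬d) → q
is always true.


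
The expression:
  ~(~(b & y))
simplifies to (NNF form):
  b & y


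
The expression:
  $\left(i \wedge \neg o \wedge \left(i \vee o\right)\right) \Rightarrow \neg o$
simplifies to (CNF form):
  $\text{True}$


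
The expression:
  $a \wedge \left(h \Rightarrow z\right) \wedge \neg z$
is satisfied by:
  {a: True, h: False, z: False}


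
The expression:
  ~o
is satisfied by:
  {o: False}


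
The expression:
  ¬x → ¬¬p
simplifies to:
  p ∨ x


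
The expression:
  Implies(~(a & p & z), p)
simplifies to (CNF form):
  p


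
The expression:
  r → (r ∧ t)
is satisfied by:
  {t: True, r: False}
  {r: False, t: False}
  {r: True, t: True}


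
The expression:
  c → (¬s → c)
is always true.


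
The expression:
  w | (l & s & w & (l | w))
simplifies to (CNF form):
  w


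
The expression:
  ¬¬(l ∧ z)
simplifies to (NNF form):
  l ∧ z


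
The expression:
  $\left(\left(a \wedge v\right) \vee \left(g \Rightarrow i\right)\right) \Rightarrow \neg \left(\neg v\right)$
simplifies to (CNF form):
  $\left(g \vee v\right) \wedge \left(v \vee \neg i\right)$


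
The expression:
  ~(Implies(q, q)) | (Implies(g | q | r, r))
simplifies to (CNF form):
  (r | ~g) & (r | ~q)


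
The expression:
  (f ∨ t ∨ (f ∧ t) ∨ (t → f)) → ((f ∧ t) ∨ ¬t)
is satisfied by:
  {f: True, t: False}
  {t: False, f: False}
  {t: True, f: True}


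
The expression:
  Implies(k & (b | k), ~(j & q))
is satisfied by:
  {k: False, q: False, j: False}
  {j: True, k: False, q: False}
  {q: True, k: False, j: False}
  {j: True, q: True, k: False}
  {k: True, j: False, q: False}
  {j: True, k: True, q: False}
  {q: True, k: True, j: False}


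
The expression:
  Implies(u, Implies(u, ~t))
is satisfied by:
  {u: False, t: False}
  {t: True, u: False}
  {u: True, t: False}


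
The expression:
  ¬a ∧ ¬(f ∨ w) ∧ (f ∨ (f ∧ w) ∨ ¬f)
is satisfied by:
  {w: False, f: False, a: False}


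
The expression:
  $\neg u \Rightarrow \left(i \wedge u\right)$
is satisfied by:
  {u: True}


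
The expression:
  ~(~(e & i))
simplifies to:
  e & i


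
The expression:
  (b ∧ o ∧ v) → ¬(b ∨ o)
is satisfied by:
  {v: False, o: False, b: False}
  {b: True, v: False, o: False}
  {o: True, v: False, b: False}
  {b: True, o: True, v: False}
  {v: True, b: False, o: False}
  {b: True, v: True, o: False}
  {o: True, v: True, b: False}


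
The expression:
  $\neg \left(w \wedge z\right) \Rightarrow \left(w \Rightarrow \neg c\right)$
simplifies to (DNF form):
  $z \vee \neg c \vee \neg w$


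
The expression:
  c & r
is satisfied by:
  {r: True, c: True}


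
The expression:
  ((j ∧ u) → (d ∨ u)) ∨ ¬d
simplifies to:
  True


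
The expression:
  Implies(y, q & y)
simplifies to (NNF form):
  q | ~y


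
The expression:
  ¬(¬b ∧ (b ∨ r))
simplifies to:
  b ∨ ¬r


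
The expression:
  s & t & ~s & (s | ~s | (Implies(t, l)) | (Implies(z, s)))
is never true.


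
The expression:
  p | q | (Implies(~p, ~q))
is always true.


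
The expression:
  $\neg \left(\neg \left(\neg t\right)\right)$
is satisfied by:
  {t: False}


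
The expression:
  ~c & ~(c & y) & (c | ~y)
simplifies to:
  ~c & ~y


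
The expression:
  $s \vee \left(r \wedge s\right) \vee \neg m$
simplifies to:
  $s \vee \neg m$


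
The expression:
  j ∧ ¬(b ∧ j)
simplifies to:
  j ∧ ¬b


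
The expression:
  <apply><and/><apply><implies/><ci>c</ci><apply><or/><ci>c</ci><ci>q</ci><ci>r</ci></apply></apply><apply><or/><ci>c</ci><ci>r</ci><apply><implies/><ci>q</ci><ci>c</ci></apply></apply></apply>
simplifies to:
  <apply><or/><ci>c</ci><ci>r</ci><apply><not/><ci>q</ci></apply></apply>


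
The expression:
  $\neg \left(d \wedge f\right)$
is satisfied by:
  {d: False, f: False}
  {f: True, d: False}
  {d: True, f: False}


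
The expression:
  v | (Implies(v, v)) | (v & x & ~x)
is always true.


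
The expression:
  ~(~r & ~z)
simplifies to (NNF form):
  r | z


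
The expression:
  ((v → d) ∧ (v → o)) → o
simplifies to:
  o ∨ v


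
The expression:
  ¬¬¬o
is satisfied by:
  {o: False}


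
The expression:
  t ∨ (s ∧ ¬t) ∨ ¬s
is always true.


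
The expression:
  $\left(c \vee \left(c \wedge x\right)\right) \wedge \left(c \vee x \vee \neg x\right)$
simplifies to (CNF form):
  $c$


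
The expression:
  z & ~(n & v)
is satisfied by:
  {z: True, v: False, n: False}
  {z: True, n: True, v: False}
  {z: True, v: True, n: False}


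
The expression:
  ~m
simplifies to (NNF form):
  ~m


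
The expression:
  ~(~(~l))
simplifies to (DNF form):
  ~l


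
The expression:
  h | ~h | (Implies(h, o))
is always true.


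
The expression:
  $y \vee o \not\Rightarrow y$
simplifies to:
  $o \vee y$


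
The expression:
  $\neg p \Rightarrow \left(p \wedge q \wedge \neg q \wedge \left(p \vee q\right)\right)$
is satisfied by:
  {p: True}


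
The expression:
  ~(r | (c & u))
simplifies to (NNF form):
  ~r & (~c | ~u)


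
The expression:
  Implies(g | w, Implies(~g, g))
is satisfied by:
  {g: True, w: False}
  {w: False, g: False}
  {w: True, g: True}


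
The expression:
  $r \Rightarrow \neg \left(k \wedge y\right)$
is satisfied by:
  {k: False, y: False, r: False}
  {r: True, k: False, y: False}
  {y: True, k: False, r: False}
  {r: True, y: True, k: False}
  {k: True, r: False, y: False}
  {r: True, k: True, y: False}
  {y: True, k: True, r: False}


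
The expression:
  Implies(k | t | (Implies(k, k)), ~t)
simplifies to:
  ~t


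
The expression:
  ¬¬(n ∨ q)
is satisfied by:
  {n: True, q: True}
  {n: True, q: False}
  {q: True, n: False}


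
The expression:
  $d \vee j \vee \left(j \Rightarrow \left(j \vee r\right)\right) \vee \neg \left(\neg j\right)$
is always true.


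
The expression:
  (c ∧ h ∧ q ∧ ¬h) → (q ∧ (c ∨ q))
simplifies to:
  True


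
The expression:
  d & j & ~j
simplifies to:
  False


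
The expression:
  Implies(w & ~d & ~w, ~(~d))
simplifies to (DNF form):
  True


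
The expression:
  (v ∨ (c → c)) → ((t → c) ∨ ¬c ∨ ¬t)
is always true.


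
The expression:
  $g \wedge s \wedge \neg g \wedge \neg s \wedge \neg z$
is never true.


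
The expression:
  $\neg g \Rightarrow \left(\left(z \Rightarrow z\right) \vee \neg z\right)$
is always true.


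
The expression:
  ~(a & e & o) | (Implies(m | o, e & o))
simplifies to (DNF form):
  True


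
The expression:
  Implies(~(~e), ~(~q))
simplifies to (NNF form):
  q | ~e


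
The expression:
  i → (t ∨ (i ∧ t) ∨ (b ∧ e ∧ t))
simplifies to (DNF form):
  t ∨ ¬i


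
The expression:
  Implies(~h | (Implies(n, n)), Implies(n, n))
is always true.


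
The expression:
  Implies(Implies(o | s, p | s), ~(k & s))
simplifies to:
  ~k | ~s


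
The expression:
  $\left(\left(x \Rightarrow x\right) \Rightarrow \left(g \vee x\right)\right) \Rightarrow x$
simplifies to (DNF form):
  $x \vee \neg g$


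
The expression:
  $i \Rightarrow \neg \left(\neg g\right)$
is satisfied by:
  {g: True, i: False}
  {i: False, g: False}
  {i: True, g: True}


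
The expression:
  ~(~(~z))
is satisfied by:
  {z: False}


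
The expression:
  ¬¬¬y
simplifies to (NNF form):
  ¬y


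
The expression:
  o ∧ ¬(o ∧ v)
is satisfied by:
  {o: True, v: False}


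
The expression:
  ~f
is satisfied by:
  {f: False}


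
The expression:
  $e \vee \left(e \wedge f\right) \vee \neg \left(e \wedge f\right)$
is always true.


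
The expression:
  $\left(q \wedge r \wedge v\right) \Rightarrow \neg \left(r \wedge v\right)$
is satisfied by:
  {v: False, q: False, r: False}
  {r: True, v: False, q: False}
  {q: True, v: False, r: False}
  {r: True, q: True, v: False}
  {v: True, r: False, q: False}
  {r: True, v: True, q: False}
  {q: True, v: True, r: False}


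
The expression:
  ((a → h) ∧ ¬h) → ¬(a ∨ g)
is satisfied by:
  {a: True, h: True, g: False}
  {a: True, g: False, h: False}
  {h: True, g: False, a: False}
  {h: False, g: False, a: False}
  {a: True, h: True, g: True}
  {a: True, g: True, h: False}
  {h: True, g: True, a: False}


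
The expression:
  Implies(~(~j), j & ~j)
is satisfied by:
  {j: False}


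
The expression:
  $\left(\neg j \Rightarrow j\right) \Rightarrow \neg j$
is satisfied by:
  {j: False}


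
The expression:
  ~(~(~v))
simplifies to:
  ~v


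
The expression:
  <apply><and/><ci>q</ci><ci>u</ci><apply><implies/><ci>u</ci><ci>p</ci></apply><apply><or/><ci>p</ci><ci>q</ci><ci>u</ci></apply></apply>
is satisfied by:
  {p: True, u: True, q: True}


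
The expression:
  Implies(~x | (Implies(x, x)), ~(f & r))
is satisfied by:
  {r: False, f: False}
  {f: True, r: False}
  {r: True, f: False}


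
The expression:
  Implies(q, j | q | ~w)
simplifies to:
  True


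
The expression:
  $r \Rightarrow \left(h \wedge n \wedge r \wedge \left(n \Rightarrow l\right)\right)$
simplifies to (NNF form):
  $\left(h \wedge l \wedge n\right) \vee \neg r$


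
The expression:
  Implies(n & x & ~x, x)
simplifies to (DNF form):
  True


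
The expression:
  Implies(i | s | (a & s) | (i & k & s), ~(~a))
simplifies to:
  a | (~i & ~s)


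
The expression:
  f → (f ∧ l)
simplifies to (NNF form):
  l ∨ ¬f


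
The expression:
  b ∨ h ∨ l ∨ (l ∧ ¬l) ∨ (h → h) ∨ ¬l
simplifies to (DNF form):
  True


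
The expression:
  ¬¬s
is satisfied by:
  {s: True}


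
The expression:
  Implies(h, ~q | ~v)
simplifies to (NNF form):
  ~h | ~q | ~v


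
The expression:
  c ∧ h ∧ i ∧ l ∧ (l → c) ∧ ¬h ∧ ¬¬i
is never true.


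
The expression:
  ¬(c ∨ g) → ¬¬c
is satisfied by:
  {c: True, g: True}
  {c: True, g: False}
  {g: True, c: False}


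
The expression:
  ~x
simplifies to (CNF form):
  ~x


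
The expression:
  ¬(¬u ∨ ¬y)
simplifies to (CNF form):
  u ∧ y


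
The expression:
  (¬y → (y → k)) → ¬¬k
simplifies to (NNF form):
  k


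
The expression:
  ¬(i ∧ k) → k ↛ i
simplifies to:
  k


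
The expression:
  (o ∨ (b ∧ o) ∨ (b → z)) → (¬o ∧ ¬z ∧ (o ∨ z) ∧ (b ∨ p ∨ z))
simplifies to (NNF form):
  b ∧ ¬o ∧ ¬z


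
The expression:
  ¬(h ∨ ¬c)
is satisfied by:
  {c: True, h: False}


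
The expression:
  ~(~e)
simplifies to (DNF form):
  e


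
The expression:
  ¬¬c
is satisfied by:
  {c: True}


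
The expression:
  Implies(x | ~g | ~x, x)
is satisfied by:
  {x: True}


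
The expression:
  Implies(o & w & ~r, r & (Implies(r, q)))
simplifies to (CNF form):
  r | ~o | ~w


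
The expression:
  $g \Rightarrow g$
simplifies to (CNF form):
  $\text{True}$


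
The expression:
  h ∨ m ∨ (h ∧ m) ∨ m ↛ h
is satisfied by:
  {m: True, h: True}
  {m: True, h: False}
  {h: True, m: False}


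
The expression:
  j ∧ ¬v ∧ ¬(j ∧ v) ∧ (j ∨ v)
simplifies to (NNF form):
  j ∧ ¬v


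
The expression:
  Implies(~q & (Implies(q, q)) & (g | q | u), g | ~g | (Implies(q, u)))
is always true.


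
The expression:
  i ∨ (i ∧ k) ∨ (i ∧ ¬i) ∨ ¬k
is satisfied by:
  {i: True, k: False}
  {k: False, i: False}
  {k: True, i: True}


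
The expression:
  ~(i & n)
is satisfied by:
  {n: False, i: False}
  {i: True, n: False}
  {n: True, i: False}


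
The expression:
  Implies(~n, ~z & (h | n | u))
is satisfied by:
  {n: True, u: True, h: True, z: False}
  {n: True, u: True, z: False, h: False}
  {n: True, h: True, z: False, u: False}
  {n: True, z: False, h: False, u: False}
  {n: True, u: True, z: True, h: True}
  {n: True, u: True, z: True, h: False}
  {n: True, z: True, h: True, u: False}
  {n: True, z: True, h: False, u: False}
  {h: True, u: True, z: False, n: False}
  {u: True, z: False, h: False, n: False}
  {h: True, u: False, z: False, n: False}


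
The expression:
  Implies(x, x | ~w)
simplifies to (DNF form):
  True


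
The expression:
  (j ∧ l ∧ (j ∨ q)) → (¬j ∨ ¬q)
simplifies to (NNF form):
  ¬j ∨ ¬l ∨ ¬q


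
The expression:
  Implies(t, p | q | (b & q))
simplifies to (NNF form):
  p | q | ~t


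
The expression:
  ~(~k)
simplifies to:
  k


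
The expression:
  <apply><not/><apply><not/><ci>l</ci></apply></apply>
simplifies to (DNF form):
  <ci>l</ci>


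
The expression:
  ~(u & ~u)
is always true.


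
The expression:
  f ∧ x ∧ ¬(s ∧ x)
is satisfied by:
  {x: True, f: True, s: False}


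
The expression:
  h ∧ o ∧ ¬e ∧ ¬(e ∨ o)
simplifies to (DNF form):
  False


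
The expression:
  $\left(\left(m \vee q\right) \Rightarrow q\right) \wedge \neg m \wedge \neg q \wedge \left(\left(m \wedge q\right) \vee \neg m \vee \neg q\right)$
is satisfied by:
  {q: False, m: False}


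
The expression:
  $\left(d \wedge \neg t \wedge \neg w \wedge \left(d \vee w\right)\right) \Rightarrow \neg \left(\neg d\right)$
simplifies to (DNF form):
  $\text{True}$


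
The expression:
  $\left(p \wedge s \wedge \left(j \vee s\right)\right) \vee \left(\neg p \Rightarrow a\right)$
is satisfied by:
  {a: True, p: True}
  {a: True, p: False}
  {p: True, a: False}


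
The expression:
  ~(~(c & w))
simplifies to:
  c & w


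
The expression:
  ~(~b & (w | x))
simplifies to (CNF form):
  (b | ~w) & (b | ~x)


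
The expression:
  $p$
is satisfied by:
  {p: True}


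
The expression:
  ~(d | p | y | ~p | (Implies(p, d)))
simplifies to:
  False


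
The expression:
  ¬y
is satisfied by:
  {y: False}


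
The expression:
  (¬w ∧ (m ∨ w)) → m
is always true.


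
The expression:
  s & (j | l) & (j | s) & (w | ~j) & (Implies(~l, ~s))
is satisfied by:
  {w: True, s: True, l: True, j: False}
  {s: True, l: True, w: False, j: False}
  {j: True, w: True, s: True, l: True}


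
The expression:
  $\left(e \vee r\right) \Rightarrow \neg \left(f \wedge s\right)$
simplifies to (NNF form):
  $\left(\neg e \wedge \neg r\right) \vee \neg f \vee \neg s$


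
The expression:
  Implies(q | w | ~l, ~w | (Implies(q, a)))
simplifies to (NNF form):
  a | ~q | ~w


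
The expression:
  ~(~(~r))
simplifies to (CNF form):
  ~r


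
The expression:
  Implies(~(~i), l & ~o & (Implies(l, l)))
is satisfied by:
  {l: True, i: False, o: False}
  {l: False, i: False, o: False}
  {o: True, l: True, i: False}
  {o: True, l: False, i: False}
  {i: True, l: True, o: False}


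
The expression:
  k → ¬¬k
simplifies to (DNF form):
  True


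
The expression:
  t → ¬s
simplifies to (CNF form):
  ¬s ∨ ¬t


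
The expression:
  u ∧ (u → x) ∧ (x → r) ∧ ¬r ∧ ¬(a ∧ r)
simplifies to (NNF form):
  False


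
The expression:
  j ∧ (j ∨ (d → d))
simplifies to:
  j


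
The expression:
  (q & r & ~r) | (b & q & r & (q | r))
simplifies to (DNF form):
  b & q & r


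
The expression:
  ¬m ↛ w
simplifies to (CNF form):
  w ∨ ¬m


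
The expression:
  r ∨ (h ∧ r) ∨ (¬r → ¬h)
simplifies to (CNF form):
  r ∨ ¬h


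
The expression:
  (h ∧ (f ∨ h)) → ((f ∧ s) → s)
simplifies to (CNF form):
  True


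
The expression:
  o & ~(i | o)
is never true.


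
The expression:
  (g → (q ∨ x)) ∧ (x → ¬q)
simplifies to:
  (q ∧ ¬x) ∨ (x ∧ ¬q) ∨ (¬g ∧ ¬q)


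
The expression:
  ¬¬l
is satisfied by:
  {l: True}


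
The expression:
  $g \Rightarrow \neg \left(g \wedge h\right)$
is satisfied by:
  {h: False, g: False}
  {g: True, h: False}
  {h: True, g: False}


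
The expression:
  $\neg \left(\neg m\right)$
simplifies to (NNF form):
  $m$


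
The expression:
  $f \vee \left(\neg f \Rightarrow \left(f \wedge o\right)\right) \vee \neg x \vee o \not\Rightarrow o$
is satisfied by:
  {f: True, x: False}
  {x: False, f: False}
  {x: True, f: True}


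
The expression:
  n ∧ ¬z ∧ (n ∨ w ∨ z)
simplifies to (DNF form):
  n ∧ ¬z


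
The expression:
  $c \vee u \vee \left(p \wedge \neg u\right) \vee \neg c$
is always true.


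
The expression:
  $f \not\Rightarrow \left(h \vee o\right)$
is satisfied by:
  {f: True, o: False, h: False}


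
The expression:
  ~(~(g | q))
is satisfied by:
  {q: True, g: True}
  {q: True, g: False}
  {g: True, q: False}


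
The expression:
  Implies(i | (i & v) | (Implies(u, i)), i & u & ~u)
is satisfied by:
  {u: True, i: False}


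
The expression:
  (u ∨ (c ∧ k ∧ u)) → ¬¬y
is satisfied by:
  {y: True, u: False}
  {u: False, y: False}
  {u: True, y: True}


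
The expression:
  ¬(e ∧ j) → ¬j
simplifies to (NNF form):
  e ∨ ¬j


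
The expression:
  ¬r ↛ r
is always true.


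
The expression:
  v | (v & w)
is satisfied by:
  {v: True}


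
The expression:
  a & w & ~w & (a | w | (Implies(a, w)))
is never true.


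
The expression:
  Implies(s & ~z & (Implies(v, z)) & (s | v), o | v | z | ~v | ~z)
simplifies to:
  True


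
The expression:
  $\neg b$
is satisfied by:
  {b: False}


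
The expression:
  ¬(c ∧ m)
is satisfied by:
  {m: False, c: False}
  {c: True, m: False}
  {m: True, c: False}


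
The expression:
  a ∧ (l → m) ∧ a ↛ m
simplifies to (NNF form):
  a ∧ ¬l ∧ ¬m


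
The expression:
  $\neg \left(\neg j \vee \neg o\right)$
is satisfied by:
  {j: True, o: True}


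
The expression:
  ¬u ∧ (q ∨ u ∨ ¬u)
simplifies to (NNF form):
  ¬u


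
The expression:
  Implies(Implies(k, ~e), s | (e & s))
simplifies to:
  s | (e & k)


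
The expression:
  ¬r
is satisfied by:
  {r: False}


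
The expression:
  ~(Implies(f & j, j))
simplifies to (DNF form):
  False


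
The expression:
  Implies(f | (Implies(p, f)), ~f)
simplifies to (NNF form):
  ~f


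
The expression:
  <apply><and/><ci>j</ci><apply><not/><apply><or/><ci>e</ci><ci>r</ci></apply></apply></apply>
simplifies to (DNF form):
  <apply><and/><ci>j</ci><apply><not/><ci>e</ci></apply><apply><not/><ci>r</ci></apply></apply>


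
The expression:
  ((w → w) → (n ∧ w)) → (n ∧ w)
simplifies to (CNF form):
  True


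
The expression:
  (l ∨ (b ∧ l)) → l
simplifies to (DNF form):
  True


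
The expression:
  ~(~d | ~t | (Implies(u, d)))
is never true.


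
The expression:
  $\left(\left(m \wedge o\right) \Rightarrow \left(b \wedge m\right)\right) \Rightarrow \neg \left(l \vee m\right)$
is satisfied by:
  {o: True, b: False, m: False, l: False}
  {o: False, b: False, m: False, l: False}
  {b: True, o: True, l: False, m: False}
  {b: True, l: False, o: False, m: False}
  {m: True, o: True, l: False, b: False}
  {m: True, l: True, o: True, b: False}


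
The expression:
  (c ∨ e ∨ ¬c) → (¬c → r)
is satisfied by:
  {r: True, c: True}
  {r: True, c: False}
  {c: True, r: False}


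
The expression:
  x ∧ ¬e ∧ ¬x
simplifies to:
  False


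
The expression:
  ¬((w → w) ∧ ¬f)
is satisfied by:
  {f: True}


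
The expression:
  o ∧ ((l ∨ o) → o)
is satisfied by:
  {o: True}


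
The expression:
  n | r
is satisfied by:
  {r: True, n: True}
  {r: True, n: False}
  {n: True, r: False}


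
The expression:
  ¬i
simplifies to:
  ¬i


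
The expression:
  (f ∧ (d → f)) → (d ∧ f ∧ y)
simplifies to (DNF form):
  (d ∧ y) ∨ ¬f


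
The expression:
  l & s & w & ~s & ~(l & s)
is never true.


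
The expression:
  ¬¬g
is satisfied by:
  {g: True}


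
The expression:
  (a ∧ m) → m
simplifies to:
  True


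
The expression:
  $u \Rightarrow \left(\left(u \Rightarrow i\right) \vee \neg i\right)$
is always true.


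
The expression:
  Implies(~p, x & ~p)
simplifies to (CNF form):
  p | x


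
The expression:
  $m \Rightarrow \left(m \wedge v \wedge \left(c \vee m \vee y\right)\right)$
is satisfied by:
  {v: True, m: False}
  {m: False, v: False}
  {m: True, v: True}


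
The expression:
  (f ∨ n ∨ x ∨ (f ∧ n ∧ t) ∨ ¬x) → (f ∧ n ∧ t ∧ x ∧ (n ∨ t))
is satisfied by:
  {t: True, x: True, f: True, n: True}


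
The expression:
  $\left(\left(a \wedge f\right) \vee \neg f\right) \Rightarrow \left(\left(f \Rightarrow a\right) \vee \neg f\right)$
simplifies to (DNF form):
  $\text{True}$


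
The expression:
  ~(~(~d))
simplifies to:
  ~d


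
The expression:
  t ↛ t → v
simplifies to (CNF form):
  True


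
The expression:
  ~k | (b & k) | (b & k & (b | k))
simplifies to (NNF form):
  b | ~k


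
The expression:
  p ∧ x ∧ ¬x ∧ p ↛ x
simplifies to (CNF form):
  False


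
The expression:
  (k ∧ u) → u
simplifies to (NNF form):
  True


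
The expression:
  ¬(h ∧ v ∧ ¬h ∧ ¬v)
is always true.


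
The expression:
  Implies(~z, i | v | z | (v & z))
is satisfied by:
  {i: True, z: True, v: True}
  {i: True, z: True, v: False}
  {i: True, v: True, z: False}
  {i: True, v: False, z: False}
  {z: True, v: True, i: False}
  {z: True, v: False, i: False}
  {v: True, z: False, i: False}


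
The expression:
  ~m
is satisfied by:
  {m: False}


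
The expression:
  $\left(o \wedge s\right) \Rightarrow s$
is always true.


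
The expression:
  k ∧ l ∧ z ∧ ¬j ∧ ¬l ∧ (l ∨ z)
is never true.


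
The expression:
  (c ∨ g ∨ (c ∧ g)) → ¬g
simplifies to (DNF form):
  ¬g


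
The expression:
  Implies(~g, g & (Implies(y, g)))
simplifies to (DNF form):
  g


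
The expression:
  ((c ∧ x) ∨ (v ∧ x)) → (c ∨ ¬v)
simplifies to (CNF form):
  c ∨ ¬v ∨ ¬x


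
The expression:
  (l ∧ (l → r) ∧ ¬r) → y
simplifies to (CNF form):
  True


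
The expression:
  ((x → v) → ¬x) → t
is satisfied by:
  {x: True, t: True, v: True}
  {x: True, t: True, v: False}
  {t: True, v: True, x: False}
  {t: True, v: False, x: False}
  {x: True, v: True, t: False}


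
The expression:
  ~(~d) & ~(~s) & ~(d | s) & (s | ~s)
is never true.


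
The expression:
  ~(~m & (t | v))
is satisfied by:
  {m: True, t: False, v: False}
  {m: True, v: True, t: False}
  {m: True, t: True, v: False}
  {m: True, v: True, t: True}
  {v: False, t: False, m: False}


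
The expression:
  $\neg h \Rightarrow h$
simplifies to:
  $h$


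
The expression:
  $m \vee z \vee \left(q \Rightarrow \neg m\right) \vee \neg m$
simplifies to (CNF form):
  $\text{True}$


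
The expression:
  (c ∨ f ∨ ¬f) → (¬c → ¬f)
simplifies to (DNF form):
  c ∨ ¬f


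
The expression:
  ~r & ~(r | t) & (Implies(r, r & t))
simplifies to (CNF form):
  ~r & ~t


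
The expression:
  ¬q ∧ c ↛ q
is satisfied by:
  {c: True, q: False}


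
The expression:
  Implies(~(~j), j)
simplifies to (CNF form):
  True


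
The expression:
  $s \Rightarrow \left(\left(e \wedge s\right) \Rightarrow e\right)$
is always true.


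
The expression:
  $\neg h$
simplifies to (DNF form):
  $\neg h$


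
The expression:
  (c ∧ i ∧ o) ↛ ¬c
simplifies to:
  c ∧ i ∧ o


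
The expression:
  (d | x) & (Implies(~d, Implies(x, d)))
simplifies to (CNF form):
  d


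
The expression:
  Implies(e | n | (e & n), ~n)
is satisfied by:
  {n: False}


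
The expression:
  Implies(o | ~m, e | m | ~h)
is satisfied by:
  {m: True, e: True, h: False}
  {m: True, h: False, e: False}
  {e: True, h: False, m: False}
  {e: False, h: False, m: False}
  {m: True, e: True, h: True}
  {m: True, h: True, e: False}
  {e: True, h: True, m: False}


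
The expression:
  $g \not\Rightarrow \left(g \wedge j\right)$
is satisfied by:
  {g: True, j: False}


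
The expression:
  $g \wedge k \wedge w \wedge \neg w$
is never true.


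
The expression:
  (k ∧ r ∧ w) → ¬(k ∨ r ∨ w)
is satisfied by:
  {w: False, k: False, r: False}
  {r: True, w: False, k: False}
  {k: True, w: False, r: False}
  {r: True, k: True, w: False}
  {w: True, r: False, k: False}
  {r: True, w: True, k: False}
  {k: True, w: True, r: False}


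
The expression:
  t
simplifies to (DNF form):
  t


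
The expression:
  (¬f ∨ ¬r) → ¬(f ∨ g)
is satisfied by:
  {r: True, f: False, g: False}
  {r: False, f: False, g: False}
  {f: True, r: True, g: False}
  {g: True, f: True, r: True}


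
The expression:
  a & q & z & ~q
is never true.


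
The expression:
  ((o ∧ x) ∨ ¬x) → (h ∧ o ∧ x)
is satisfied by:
  {h: True, x: True, o: False}
  {x: True, o: False, h: False}
  {o: True, h: True, x: True}


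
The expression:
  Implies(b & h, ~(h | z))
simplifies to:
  ~b | ~h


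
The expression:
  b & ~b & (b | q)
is never true.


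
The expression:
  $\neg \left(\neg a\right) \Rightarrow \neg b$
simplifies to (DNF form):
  $\neg a \vee \neg b$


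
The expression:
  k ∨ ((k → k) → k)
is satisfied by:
  {k: True}


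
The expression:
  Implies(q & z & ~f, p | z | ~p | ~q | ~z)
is always true.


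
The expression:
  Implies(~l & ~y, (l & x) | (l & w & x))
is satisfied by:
  {y: True, l: True}
  {y: True, l: False}
  {l: True, y: False}


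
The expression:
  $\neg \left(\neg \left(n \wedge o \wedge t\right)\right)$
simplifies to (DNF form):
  $n \wedge o \wedge t$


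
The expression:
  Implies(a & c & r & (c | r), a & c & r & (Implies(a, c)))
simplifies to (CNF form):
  True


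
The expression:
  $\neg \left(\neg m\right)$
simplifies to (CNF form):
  $m$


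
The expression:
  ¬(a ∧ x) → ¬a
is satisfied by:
  {x: True, a: False}
  {a: False, x: False}
  {a: True, x: True}


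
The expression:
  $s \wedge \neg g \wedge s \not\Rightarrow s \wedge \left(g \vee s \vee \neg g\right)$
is never true.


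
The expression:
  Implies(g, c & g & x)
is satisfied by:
  {c: True, x: True, g: False}
  {c: True, x: False, g: False}
  {x: True, c: False, g: False}
  {c: False, x: False, g: False}
  {c: True, g: True, x: True}


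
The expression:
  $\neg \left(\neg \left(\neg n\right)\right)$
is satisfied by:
  {n: False}


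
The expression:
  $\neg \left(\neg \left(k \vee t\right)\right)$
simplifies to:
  $k \vee t$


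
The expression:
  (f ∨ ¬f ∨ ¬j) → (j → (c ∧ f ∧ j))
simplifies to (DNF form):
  (c ∧ f) ∨ ¬j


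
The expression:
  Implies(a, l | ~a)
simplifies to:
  l | ~a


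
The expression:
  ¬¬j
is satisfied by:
  {j: True}


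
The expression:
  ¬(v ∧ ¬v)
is always true.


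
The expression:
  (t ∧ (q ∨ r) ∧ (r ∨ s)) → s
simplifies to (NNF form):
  s ∨ ¬r ∨ ¬t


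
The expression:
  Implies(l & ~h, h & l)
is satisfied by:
  {h: True, l: False}
  {l: False, h: False}
  {l: True, h: True}


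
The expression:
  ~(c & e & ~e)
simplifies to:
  True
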